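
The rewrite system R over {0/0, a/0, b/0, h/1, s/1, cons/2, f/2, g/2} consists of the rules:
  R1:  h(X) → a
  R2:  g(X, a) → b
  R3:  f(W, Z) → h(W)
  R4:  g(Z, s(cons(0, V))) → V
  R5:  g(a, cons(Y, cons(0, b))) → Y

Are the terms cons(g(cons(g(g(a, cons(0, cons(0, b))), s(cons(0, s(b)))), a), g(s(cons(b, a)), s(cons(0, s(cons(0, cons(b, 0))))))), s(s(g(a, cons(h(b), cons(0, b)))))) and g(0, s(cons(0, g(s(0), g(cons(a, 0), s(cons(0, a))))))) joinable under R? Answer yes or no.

no — NF(t₁) = cons(cons(b, 0), s(s(a))), NF(t₂) = b

Reduce t₁ = cons(g(cons(g(g(a, cons(0, cons(0, b))), s(cons(0, s(b)))), a), g(s(cons(b, a)), s(cons(0, s(cons(0, cons(b, 0))))))), s(s(g(a, cons(h(b), cons(0, b)))))):
1. cons(g(cons(g(g(a, cons(0, cons(0, b))), s(cons(0, s(b)))), a), g(s(cons(b, a)), s(cons(0, s(cons(0, cons(b, 0))))))), s(s(g(a, cons(h(b), cons(0, b))))))  →  cons(g(cons(s(b), a), g(s(cons(b, a)), s(cons(0, s(cons(0, cons(b, 0))))))), s(s(g(a, cons(h(b), cons(0, b))))))   [R4 at 1.1.1]
2. cons(g(cons(s(b), a), g(s(cons(b, a)), s(cons(0, s(cons(0, cons(b, 0))))))), s(s(g(a, cons(h(b), cons(0, b))))))  →  cons(g(cons(s(b), a), s(cons(0, cons(b, 0)))), s(s(g(a, cons(h(b), cons(0, b))))))   [R4 at 1.2]
3. cons(g(cons(s(b), a), s(cons(0, cons(b, 0)))), s(s(g(a, cons(h(b), cons(0, b))))))  →  cons(cons(b, 0), s(s(g(a, cons(h(b), cons(0, b))))))   [R4 at 1]
4. cons(cons(b, 0), s(s(g(a, cons(h(b), cons(0, b))))))  →  cons(cons(b, 0), s(s(h(b))))   [R5 at 2.1.1]
5. cons(cons(b, 0), s(s(h(b))))  →  cons(cons(b, 0), s(s(a)))   [R1 at 2.1.1]

Reduce t₂ = g(0, s(cons(0, g(s(0), g(cons(a, 0), s(cons(0, a))))))):
1. g(0, s(cons(0, g(s(0), g(cons(a, 0), s(cons(0, a)))))))  →  g(s(0), g(cons(a, 0), s(cons(0, a))))   [R4 at ε]
2. g(s(0), g(cons(a, 0), s(cons(0, a))))  →  g(s(0), a)   [R4 at 2]
3. g(s(0), a)  →  b   [R2 at ε]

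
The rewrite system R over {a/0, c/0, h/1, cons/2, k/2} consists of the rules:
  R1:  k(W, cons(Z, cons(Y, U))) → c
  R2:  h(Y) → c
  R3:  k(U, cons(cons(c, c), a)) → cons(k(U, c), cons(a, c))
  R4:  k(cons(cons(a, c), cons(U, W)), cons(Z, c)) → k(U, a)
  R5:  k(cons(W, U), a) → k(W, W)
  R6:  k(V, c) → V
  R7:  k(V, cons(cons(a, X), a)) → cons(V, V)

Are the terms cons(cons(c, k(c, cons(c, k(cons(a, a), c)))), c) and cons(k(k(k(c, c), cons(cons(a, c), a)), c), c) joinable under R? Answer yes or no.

Reduce t₁ = cons(cons(c, k(c, cons(c, k(cons(a, a), c)))), c):
1. cons(cons(c, k(c, cons(c, k(cons(a, a), c)))), c)  →  cons(cons(c, k(c, cons(c, cons(a, a)))), c)   [R6 at 1.2.2.2]
2. cons(cons(c, k(c, cons(c, cons(a, a)))), c)  →  cons(cons(c, c), c)   [R1 at 1.2]

Reduce t₂ = cons(k(k(k(c, c), cons(cons(a, c), a)), c), c):
1. cons(k(k(k(c, c), cons(cons(a, c), a)), c), c)  →  cons(k(k(c, c), cons(cons(a, c), a)), c)   [R6 at 1]
2. cons(k(k(c, c), cons(cons(a, c), a)), c)  →  cons(cons(k(c, c), k(c, c)), c)   [R7 at 1]
3. cons(cons(k(c, c), k(c, c)), c)  →  cons(cons(c, k(c, c)), c)   [R6 at 1.1]
4. cons(cons(c, k(c, c)), c)  →  cons(cons(c, c), c)   [R6 at 1.2]

yes — NF(t₁) = cons(cons(c, c), c), NF(t₂) = cons(cons(c, c), c)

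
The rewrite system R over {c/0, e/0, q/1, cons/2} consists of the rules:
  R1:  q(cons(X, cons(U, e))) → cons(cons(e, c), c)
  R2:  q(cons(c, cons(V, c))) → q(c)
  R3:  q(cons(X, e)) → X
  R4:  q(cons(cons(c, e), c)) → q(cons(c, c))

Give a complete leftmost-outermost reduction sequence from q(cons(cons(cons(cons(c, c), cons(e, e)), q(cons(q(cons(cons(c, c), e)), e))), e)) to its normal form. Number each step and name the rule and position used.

cons(cons(cons(c, c), cons(e, e)), cons(c, c))

1. q(cons(cons(cons(cons(c, c), cons(e, e)), q(cons(q(cons(cons(c, c), e)), e))), e))  →  cons(cons(cons(c, c), cons(e, e)), q(cons(q(cons(cons(c, c), e)), e)))   [R3 at ε]
2. cons(cons(cons(c, c), cons(e, e)), q(cons(q(cons(cons(c, c), e)), e)))  →  cons(cons(cons(c, c), cons(e, e)), q(cons(cons(c, c), e)))   [R3 at 2]
3. cons(cons(cons(c, c), cons(e, e)), q(cons(cons(c, c), e)))  →  cons(cons(cons(c, c), cons(e, e)), cons(c, c))   [R3 at 2]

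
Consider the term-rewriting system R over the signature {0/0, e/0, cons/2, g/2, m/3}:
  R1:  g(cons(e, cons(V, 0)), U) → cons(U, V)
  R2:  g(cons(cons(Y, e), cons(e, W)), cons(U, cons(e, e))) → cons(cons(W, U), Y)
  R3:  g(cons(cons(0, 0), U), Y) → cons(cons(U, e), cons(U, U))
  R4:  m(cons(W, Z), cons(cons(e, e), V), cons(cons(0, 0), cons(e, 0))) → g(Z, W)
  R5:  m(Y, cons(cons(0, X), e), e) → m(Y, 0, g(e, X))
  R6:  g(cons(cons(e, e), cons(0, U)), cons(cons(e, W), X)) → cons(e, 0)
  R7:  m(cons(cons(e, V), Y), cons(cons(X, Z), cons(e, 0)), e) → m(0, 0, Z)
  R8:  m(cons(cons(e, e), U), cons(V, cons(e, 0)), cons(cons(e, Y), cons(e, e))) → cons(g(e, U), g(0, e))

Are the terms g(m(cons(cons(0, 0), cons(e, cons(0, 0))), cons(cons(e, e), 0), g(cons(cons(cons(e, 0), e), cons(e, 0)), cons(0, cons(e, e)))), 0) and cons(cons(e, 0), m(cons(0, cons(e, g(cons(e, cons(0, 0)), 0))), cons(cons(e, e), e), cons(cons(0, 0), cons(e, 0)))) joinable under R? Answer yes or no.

Reduce t₁ = g(m(cons(cons(0, 0), cons(e, cons(0, 0))), cons(cons(e, e), 0), g(cons(cons(cons(e, 0), e), cons(e, 0)), cons(0, cons(e, e)))), 0):
1. g(m(cons(cons(0, 0), cons(e, cons(0, 0))), cons(cons(e, e), 0), g(cons(cons(cons(e, 0), e), cons(e, 0)), cons(0, cons(e, e)))), 0)  →  g(m(cons(cons(0, 0), cons(e, cons(0, 0))), cons(cons(e, e), 0), cons(cons(0, 0), cons(e, 0))), 0)   [R2 at 1.3]
2. g(m(cons(cons(0, 0), cons(e, cons(0, 0))), cons(cons(e, e), 0), cons(cons(0, 0), cons(e, 0))), 0)  →  g(g(cons(e, cons(0, 0)), cons(0, 0)), 0)   [R4 at 1]
3. g(g(cons(e, cons(0, 0)), cons(0, 0)), 0)  →  g(cons(cons(0, 0), 0), 0)   [R1 at 1]
4. g(cons(cons(0, 0), 0), 0)  →  cons(cons(0, e), cons(0, 0))   [R3 at ε]

Reduce t₂ = cons(cons(e, 0), m(cons(0, cons(e, g(cons(e, cons(0, 0)), 0))), cons(cons(e, e), e), cons(cons(0, 0), cons(e, 0)))):
1. cons(cons(e, 0), m(cons(0, cons(e, g(cons(e, cons(0, 0)), 0))), cons(cons(e, e), e), cons(cons(0, 0), cons(e, 0))))  →  cons(cons(e, 0), g(cons(e, g(cons(e, cons(0, 0)), 0)), 0))   [R4 at 2]
2. cons(cons(e, 0), g(cons(e, g(cons(e, cons(0, 0)), 0)), 0))  →  cons(cons(e, 0), g(cons(e, cons(0, 0)), 0))   [R1 at 2.1.2]
3. cons(cons(e, 0), g(cons(e, cons(0, 0)), 0))  →  cons(cons(e, 0), cons(0, 0))   [R1 at 2]

no — NF(t₁) = cons(cons(0, e), cons(0, 0)), NF(t₂) = cons(cons(e, 0), cons(0, 0))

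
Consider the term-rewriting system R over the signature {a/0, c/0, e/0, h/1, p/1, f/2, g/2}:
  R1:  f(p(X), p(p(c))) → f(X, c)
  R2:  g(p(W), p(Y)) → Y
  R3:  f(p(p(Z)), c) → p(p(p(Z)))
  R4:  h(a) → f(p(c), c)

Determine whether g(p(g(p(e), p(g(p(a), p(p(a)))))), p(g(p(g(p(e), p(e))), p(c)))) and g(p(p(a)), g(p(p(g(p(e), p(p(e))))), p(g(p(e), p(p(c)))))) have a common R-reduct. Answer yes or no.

Reduce t₁ = g(p(g(p(e), p(g(p(a), p(p(a)))))), p(g(p(g(p(e), p(e))), p(c)))):
1. g(p(g(p(e), p(g(p(a), p(p(a)))))), p(g(p(g(p(e), p(e))), p(c))))  →  g(p(g(p(e), p(e))), p(c))   [R2 at ε]
2. g(p(g(p(e), p(e))), p(c))  →  c   [R2 at ε]

Reduce t₂ = g(p(p(a)), g(p(p(g(p(e), p(p(e))))), p(g(p(e), p(p(c)))))):
1. g(p(p(a)), g(p(p(g(p(e), p(p(e))))), p(g(p(e), p(p(c))))))  →  g(p(p(a)), g(p(e), p(p(c))))   [R2 at 2]
2. g(p(p(a)), g(p(e), p(p(c))))  →  g(p(p(a)), p(c))   [R2 at 2]
3. g(p(p(a)), p(c))  →  c   [R2 at ε]

yes — NF(t₁) = c, NF(t₂) = c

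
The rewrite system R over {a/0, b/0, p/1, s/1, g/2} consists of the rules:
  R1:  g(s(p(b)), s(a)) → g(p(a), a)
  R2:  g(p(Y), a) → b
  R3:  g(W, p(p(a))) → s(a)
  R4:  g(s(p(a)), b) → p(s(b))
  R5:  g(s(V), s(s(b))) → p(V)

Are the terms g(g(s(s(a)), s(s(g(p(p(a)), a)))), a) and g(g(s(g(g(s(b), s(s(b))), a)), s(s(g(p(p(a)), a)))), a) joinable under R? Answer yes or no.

yes — NF(t₁) = b, NF(t₂) = b

Reduce t₁ = g(g(s(s(a)), s(s(g(p(p(a)), a)))), a):
1. g(g(s(s(a)), s(s(g(p(p(a)), a)))), a)  →  g(g(s(s(a)), s(s(b))), a)   [R2 at 1.2.1.1]
2. g(g(s(s(a)), s(s(b))), a)  →  g(p(s(a)), a)   [R5 at 1]
3. g(p(s(a)), a)  →  b   [R2 at ε]

Reduce t₂ = g(g(s(g(g(s(b), s(s(b))), a)), s(s(g(p(p(a)), a)))), a):
1. g(g(s(g(g(s(b), s(s(b))), a)), s(s(g(p(p(a)), a)))), a)  →  g(g(s(g(p(b), a)), s(s(g(p(p(a)), a)))), a)   [R5 at 1.1.1.1]
2. g(g(s(g(p(b), a)), s(s(g(p(p(a)), a)))), a)  →  g(g(s(b), s(s(g(p(p(a)), a)))), a)   [R2 at 1.1.1]
3. g(g(s(b), s(s(g(p(p(a)), a)))), a)  →  g(g(s(b), s(s(b))), a)   [R2 at 1.2.1.1]
4. g(g(s(b), s(s(b))), a)  →  g(p(b), a)   [R5 at 1]
5. g(p(b), a)  →  b   [R2 at ε]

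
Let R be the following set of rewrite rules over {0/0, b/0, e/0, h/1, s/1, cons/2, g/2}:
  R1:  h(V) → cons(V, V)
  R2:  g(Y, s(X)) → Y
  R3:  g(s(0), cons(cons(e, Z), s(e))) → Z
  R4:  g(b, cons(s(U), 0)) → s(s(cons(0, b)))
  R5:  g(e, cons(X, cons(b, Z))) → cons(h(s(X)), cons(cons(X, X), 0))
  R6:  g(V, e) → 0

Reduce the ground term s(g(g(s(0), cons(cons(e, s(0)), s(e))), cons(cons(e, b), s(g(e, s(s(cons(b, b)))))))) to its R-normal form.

s(b)

1. s(g(g(s(0), cons(cons(e, s(0)), s(e))), cons(cons(e, b), s(g(e, s(s(cons(b, b))))))))  →  s(g(s(0), cons(cons(e, b), s(g(e, s(s(cons(b, b))))))))   [R3 at 1.1]
2. s(g(s(0), cons(cons(e, b), s(g(e, s(s(cons(b, b))))))))  →  s(g(s(0), cons(cons(e, b), s(e))))   [R2 at 1.2.2.1]
3. s(g(s(0), cons(cons(e, b), s(e))))  →  s(b)   [R3 at 1]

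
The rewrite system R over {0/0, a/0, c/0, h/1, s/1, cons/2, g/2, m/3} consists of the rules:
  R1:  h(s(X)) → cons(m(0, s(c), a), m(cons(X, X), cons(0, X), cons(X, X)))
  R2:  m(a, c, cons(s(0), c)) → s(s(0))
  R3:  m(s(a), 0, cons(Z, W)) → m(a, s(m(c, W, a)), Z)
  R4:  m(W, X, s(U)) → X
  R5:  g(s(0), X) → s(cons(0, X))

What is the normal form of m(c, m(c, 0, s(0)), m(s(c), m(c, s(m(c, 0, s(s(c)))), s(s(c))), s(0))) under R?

0

1. m(c, m(c, 0, s(0)), m(s(c), m(c, s(m(c, 0, s(s(c)))), s(s(c))), s(0)))  →  m(c, 0, m(s(c), m(c, s(m(c, 0, s(s(c)))), s(s(c))), s(0)))   [R4 at 2]
2. m(c, 0, m(s(c), m(c, s(m(c, 0, s(s(c)))), s(s(c))), s(0)))  →  m(c, 0, m(c, s(m(c, 0, s(s(c)))), s(s(c))))   [R4 at 3]
3. m(c, 0, m(c, s(m(c, 0, s(s(c)))), s(s(c))))  →  m(c, 0, s(m(c, 0, s(s(c)))))   [R4 at 3]
4. m(c, 0, s(m(c, 0, s(s(c)))))  →  0   [R4 at ε]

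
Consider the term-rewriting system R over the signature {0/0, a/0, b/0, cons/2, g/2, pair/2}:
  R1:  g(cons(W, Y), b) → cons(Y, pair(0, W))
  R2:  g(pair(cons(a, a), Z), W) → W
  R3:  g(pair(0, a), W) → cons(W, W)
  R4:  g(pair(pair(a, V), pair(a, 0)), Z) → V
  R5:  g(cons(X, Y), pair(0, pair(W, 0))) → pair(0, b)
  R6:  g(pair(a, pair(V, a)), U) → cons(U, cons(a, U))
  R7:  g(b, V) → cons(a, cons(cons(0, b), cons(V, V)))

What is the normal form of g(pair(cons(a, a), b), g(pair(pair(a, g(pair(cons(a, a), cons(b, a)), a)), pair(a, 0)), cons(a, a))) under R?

1. g(pair(cons(a, a), b), g(pair(pair(a, g(pair(cons(a, a), cons(b, a)), a)), pair(a, 0)), cons(a, a)))  →  g(pair(pair(a, g(pair(cons(a, a), cons(b, a)), a)), pair(a, 0)), cons(a, a))   [R2 at ε]
2. g(pair(pair(a, g(pair(cons(a, a), cons(b, a)), a)), pair(a, 0)), cons(a, a))  →  g(pair(cons(a, a), cons(b, a)), a)   [R4 at ε]
3. g(pair(cons(a, a), cons(b, a)), a)  →  a   [R2 at ε]

a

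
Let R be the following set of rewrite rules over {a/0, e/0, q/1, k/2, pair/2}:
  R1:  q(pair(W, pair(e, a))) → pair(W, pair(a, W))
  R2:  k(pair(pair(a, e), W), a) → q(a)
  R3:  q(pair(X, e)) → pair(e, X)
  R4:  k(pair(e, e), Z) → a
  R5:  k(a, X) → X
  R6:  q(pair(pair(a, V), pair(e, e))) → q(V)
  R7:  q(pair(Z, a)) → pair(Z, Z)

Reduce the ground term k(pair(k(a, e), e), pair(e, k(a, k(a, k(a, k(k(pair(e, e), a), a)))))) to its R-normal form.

a

1. k(pair(k(a, e), e), pair(e, k(a, k(a, k(a, k(k(pair(e, e), a), a))))))  →  k(pair(e, e), pair(e, k(a, k(a, k(a, k(k(pair(e, e), a), a))))))   [R5 at 1.1]
2. k(pair(e, e), pair(e, k(a, k(a, k(a, k(k(pair(e, e), a), a))))))  →  a   [R4 at ε]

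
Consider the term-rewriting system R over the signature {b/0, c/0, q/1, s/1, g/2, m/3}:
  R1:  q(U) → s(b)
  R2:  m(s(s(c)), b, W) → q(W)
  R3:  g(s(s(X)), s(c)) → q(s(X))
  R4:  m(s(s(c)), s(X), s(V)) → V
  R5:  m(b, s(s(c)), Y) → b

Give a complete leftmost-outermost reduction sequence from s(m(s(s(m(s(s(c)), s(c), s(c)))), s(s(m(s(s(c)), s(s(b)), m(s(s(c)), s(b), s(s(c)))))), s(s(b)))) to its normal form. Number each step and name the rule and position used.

s(s(b))

1. s(m(s(s(m(s(s(c)), s(c), s(c)))), s(s(m(s(s(c)), s(s(b)), m(s(s(c)), s(b), s(s(c)))))), s(s(b))))  →  s(m(s(s(c)), s(s(m(s(s(c)), s(s(b)), m(s(s(c)), s(b), s(s(c)))))), s(s(b))))   [R4 at 1.1.1.1]
2. s(m(s(s(c)), s(s(m(s(s(c)), s(s(b)), m(s(s(c)), s(b), s(s(c)))))), s(s(b))))  →  s(s(b))   [R4 at 1]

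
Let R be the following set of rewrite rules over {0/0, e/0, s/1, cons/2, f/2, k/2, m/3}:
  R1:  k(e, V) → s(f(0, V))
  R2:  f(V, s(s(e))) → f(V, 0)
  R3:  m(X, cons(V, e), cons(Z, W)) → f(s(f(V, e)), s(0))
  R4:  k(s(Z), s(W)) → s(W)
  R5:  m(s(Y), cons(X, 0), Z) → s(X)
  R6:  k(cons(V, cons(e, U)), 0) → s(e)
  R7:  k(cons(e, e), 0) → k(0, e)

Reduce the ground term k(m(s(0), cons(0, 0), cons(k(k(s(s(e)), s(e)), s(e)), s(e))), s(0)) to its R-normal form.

s(0)

1. k(m(s(0), cons(0, 0), cons(k(k(s(s(e)), s(e)), s(e)), s(e))), s(0))  →  k(s(0), s(0))   [R5 at 1]
2. k(s(0), s(0))  →  s(0)   [R4 at ε]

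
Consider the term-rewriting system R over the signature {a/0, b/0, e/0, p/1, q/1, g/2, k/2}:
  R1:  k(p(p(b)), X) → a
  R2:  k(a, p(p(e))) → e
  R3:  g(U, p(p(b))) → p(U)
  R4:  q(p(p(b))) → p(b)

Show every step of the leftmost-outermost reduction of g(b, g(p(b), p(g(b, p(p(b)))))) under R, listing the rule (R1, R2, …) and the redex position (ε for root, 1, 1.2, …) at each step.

1. g(b, g(p(b), p(g(b, p(p(b))))))  →  g(b, g(p(b), p(p(b))))   [R3 at 2.2.1]
2. g(b, g(p(b), p(p(b))))  →  g(b, p(p(b)))   [R3 at 2]
3. g(b, p(p(b)))  →  p(b)   [R3 at ε]

p(b)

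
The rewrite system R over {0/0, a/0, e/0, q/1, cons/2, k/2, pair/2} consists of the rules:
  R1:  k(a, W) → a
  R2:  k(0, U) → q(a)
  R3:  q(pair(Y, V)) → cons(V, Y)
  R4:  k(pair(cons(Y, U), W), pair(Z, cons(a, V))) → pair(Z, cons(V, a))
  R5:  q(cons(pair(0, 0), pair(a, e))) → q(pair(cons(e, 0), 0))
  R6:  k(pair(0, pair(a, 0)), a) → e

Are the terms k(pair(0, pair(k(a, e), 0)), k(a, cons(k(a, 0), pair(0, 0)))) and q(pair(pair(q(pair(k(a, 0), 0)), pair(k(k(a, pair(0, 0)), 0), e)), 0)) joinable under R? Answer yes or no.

Reduce t₁ = k(pair(0, pair(k(a, e), 0)), k(a, cons(k(a, 0), pair(0, 0)))):
1. k(pair(0, pair(k(a, e), 0)), k(a, cons(k(a, 0), pair(0, 0))))  →  k(pair(0, pair(a, 0)), k(a, cons(k(a, 0), pair(0, 0))))   [R1 at 1.2.1]
2. k(pair(0, pair(a, 0)), k(a, cons(k(a, 0), pair(0, 0))))  →  k(pair(0, pair(a, 0)), a)   [R1 at 2]
3. k(pair(0, pair(a, 0)), a)  →  e   [R6 at ε]

Reduce t₂ = q(pair(pair(q(pair(k(a, 0), 0)), pair(k(k(a, pair(0, 0)), 0), e)), 0)):
1. q(pair(pair(q(pair(k(a, 0), 0)), pair(k(k(a, pair(0, 0)), 0), e)), 0))  →  cons(0, pair(q(pair(k(a, 0), 0)), pair(k(k(a, pair(0, 0)), 0), e)))   [R3 at ε]
2. cons(0, pair(q(pair(k(a, 0), 0)), pair(k(k(a, pair(0, 0)), 0), e)))  →  cons(0, pair(cons(0, k(a, 0)), pair(k(k(a, pair(0, 0)), 0), e)))   [R3 at 2.1]
3. cons(0, pair(cons(0, k(a, 0)), pair(k(k(a, pair(0, 0)), 0), e)))  →  cons(0, pair(cons(0, a), pair(k(k(a, pair(0, 0)), 0), e)))   [R1 at 2.1.2]
4. cons(0, pair(cons(0, a), pair(k(k(a, pair(0, 0)), 0), e)))  →  cons(0, pair(cons(0, a), pair(k(a, 0), e)))   [R1 at 2.2.1.1]
5. cons(0, pair(cons(0, a), pair(k(a, 0), e)))  →  cons(0, pair(cons(0, a), pair(a, e)))   [R1 at 2.2.1]

no — NF(t₁) = e, NF(t₂) = cons(0, pair(cons(0, a), pair(a, e)))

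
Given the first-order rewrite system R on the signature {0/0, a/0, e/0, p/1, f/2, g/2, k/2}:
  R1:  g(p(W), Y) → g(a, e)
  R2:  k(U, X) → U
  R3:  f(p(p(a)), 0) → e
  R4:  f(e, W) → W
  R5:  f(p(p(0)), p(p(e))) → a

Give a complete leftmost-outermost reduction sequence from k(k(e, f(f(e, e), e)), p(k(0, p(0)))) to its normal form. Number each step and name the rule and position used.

e

1. k(k(e, f(f(e, e), e)), p(k(0, p(0))))  →  k(e, f(f(e, e), e))   [R2 at ε]
2. k(e, f(f(e, e), e))  →  e   [R2 at ε]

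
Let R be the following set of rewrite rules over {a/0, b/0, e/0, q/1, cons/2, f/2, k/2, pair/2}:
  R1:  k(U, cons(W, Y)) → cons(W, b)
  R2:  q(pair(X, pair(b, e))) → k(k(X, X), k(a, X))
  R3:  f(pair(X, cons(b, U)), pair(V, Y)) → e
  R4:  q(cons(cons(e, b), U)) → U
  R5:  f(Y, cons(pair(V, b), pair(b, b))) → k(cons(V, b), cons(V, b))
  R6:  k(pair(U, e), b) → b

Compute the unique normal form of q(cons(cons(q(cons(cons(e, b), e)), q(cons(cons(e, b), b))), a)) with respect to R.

1. q(cons(cons(q(cons(cons(e, b), e)), q(cons(cons(e, b), b))), a))  →  q(cons(cons(e, q(cons(cons(e, b), b))), a))   [R4 at 1.1.1]
2. q(cons(cons(e, q(cons(cons(e, b), b))), a))  →  q(cons(cons(e, b), a))   [R4 at 1.1.2]
3. q(cons(cons(e, b), a))  →  a   [R4 at ε]

a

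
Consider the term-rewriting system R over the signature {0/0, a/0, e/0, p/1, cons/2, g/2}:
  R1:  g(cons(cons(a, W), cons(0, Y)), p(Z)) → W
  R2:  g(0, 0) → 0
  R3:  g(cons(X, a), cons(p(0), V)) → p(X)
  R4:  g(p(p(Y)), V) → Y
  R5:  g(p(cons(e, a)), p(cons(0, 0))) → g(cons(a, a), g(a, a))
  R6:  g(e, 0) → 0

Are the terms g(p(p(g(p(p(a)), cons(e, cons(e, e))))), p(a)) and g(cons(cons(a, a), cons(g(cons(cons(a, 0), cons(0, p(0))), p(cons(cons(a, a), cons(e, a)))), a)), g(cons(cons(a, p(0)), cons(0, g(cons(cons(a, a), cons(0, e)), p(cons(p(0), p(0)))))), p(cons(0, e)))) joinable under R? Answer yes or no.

yes — NF(t₁) = a, NF(t₂) = a

Reduce t₁ = g(p(p(g(p(p(a)), cons(e, cons(e, e))))), p(a)):
1. g(p(p(g(p(p(a)), cons(e, cons(e, e))))), p(a))  →  g(p(p(a)), cons(e, cons(e, e)))   [R4 at ε]
2. g(p(p(a)), cons(e, cons(e, e)))  →  a   [R4 at ε]

Reduce t₂ = g(cons(cons(a, a), cons(g(cons(cons(a, 0), cons(0, p(0))), p(cons(cons(a, a), cons(e, a)))), a)), g(cons(cons(a, p(0)), cons(0, g(cons(cons(a, a), cons(0, e)), p(cons(p(0), p(0)))))), p(cons(0, e)))):
1. g(cons(cons(a, a), cons(g(cons(cons(a, 0), cons(0, p(0))), p(cons(cons(a, a), cons(e, a)))), a)), g(cons(cons(a, p(0)), cons(0, g(cons(cons(a, a), cons(0, e)), p(cons(p(0), p(0)))))), p(cons(0, e))))  →  g(cons(cons(a, a), cons(0, a)), g(cons(cons(a, p(0)), cons(0, g(cons(cons(a, a), cons(0, e)), p(cons(p(0), p(0)))))), p(cons(0, e))))   [R1 at 1.2.1]
2. g(cons(cons(a, a), cons(0, a)), g(cons(cons(a, p(0)), cons(0, g(cons(cons(a, a), cons(0, e)), p(cons(p(0), p(0)))))), p(cons(0, e))))  →  g(cons(cons(a, a), cons(0, a)), p(0))   [R1 at 2]
3. g(cons(cons(a, a), cons(0, a)), p(0))  →  a   [R1 at ε]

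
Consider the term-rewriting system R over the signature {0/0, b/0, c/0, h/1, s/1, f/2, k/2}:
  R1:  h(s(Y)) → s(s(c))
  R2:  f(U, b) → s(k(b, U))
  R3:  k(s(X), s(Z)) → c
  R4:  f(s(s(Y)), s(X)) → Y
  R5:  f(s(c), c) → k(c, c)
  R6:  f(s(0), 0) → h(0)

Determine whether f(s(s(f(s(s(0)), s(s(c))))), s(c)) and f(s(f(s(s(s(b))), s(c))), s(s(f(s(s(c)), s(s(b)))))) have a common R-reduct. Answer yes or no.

no — NF(t₁) = 0, NF(t₂) = b

Reduce t₁ = f(s(s(f(s(s(0)), s(s(c))))), s(c)):
1. f(s(s(f(s(s(0)), s(s(c))))), s(c))  →  f(s(s(0)), s(s(c)))   [R4 at ε]
2. f(s(s(0)), s(s(c)))  →  0   [R4 at ε]

Reduce t₂ = f(s(f(s(s(s(b))), s(c))), s(s(f(s(s(c)), s(s(b)))))):
1. f(s(f(s(s(s(b))), s(c))), s(s(f(s(s(c)), s(s(b))))))  →  f(s(s(b)), s(s(f(s(s(c)), s(s(b))))))   [R4 at 1.1]
2. f(s(s(b)), s(s(f(s(s(c)), s(s(b))))))  →  b   [R4 at ε]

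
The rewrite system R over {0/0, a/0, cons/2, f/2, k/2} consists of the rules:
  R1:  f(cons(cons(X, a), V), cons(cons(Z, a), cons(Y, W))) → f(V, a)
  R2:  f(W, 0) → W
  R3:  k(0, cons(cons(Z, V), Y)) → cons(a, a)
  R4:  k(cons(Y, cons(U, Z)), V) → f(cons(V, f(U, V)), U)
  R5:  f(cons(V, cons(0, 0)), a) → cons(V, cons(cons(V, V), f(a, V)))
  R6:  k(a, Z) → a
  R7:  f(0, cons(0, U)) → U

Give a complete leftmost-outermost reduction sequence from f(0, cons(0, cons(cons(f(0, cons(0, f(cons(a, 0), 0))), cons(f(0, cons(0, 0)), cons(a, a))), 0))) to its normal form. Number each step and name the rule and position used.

cons(cons(cons(a, 0), cons(0, cons(a, a))), 0)

1. f(0, cons(0, cons(cons(f(0, cons(0, f(cons(a, 0), 0))), cons(f(0, cons(0, 0)), cons(a, a))), 0)))  →  cons(cons(f(0, cons(0, f(cons(a, 0), 0))), cons(f(0, cons(0, 0)), cons(a, a))), 0)   [R7 at ε]
2. cons(cons(f(0, cons(0, f(cons(a, 0), 0))), cons(f(0, cons(0, 0)), cons(a, a))), 0)  →  cons(cons(f(cons(a, 0), 0), cons(f(0, cons(0, 0)), cons(a, a))), 0)   [R7 at 1.1]
3. cons(cons(f(cons(a, 0), 0), cons(f(0, cons(0, 0)), cons(a, a))), 0)  →  cons(cons(cons(a, 0), cons(f(0, cons(0, 0)), cons(a, a))), 0)   [R2 at 1.1]
4. cons(cons(cons(a, 0), cons(f(0, cons(0, 0)), cons(a, a))), 0)  →  cons(cons(cons(a, 0), cons(0, cons(a, a))), 0)   [R7 at 1.2.1]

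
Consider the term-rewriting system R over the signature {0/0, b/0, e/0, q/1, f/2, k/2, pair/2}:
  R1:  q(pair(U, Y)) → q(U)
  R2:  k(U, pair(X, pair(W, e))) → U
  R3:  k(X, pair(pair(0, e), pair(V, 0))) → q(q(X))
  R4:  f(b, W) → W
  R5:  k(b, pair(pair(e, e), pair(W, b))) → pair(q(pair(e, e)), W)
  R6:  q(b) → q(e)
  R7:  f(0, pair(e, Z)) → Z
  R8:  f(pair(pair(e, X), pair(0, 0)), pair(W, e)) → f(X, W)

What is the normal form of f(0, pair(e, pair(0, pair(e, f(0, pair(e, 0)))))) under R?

1. f(0, pair(e, pair(0, pair(e, f(0, pair(e, 0))))))  →  pair(0, pair(e, f(0, pair(e, 0))))   [R7 at ε]
2. pair(0, pair(e, f(0, pair(e, 0))))  →  pair(0, pair(e, 0))   [R7 at 2.2]

pair(0, pair(e, 0))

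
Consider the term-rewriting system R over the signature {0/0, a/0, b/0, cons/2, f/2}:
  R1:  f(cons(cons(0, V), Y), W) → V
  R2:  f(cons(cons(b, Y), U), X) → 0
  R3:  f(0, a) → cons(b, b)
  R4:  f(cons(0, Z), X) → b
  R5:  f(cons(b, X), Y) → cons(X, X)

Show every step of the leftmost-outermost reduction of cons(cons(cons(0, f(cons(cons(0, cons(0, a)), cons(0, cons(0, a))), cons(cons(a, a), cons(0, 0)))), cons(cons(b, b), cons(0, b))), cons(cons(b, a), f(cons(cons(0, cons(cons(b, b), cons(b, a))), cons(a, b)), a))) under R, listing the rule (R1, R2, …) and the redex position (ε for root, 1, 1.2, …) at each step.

1. cons(cons(cons(0, f(cons(cons(0, cons(0, a)), cons(0, cons(0, a))), cons(cons(a, a), cons(0, 0)))), cons(cons(b, b), cons(0, b))), cons(cons(b, a), f(cons(cons(0, cons(cons(b, b), cons(b, a))), cons(a, b)), a)))  →  cons(cons(cons(0, cons(0, a)), cons(cons(b, b), cons(0, b))), cons(cons(b, a), f(cons(cons(0, cons(cons(b, b), cons(b, a))), cons(a, b)), a)))   [R1 at 1.1.2]
2. cons(cons(cons(0, cons(0, a)), cons(cons(b, b), cons(0, b))), cons(cons(b, a), f(cons(cons(0, cons(cons(b, b), cons(b, a))), cons(a, b)), a)))  →  cons(cons(cons(0, cons(0, a)), cons(cons(b, b), cons(0, b))), cons(cons(b, a), cons(cons(b, b), cons(b, a))))   [R1 at 2.2]

cons(cons(cons(0, cons(0, a)), cons(cons(b, b), cons(0, b))), cons(cons(b, a), cons(cons(b, b), cons(b, a))))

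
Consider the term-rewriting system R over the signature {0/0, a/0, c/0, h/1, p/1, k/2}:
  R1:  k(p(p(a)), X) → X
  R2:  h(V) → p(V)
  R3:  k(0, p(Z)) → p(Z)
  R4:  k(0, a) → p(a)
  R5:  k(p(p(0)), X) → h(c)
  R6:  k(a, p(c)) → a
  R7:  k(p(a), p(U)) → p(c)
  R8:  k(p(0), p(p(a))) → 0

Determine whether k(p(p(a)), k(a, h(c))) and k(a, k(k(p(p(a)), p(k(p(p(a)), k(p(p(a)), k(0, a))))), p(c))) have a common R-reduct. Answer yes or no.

Reduce t₁ = k(p(p(a)), k(a, h(c))):
1. k(p(p(a)), k(a, h(c)))  →  k(a, h(c))   [R1 at ε]
2. k(a, h(c))  →  k(a, p(c))   [R2 at 2]
3. k(a, p(c))  →  a   [R6 at ε]

Reduce t₂ = k(a, k(k(p(p(a)), p(k(p(p(a)), k(p(p(a)), k(0, a))))), p(c))):
1. k(a, k(k(p(p(a)), p(k(p(p(a)), k(p(p(a)), k(0, a))))), p(c)))  →  k(a, k(p(k(p(p(a)), k(p(p(a)), k(0, a)))), p(c)))   [R1 at 2.1]
2. k(a, k(p(k(p(p(a)), k(p(p(a)), k(0, a)))), p(c)))  →  k(a, k(p(k(p(p(a)), k(0, a))), p(c)))   [R1 at 2.1.1]
3. k(a, k(p(k(p(p(a)), k(0, a))), p(c)))  →  k(a, k(p(k(0, a)), p(c)))   [R1 at 2.1.1]
4. k(a, k(p(k(0, a)), p(c)))  →  k(a, k(p(p(a)), p(c)))   [R4 at 2.1.1]
5. k(a, k(p(p(a)), p(c)))  →  k(a, p(c))   [R1 at 2]
6. k(a, p(c))  →  a   [R6 at ε]

yes — NF(t₁) = a, NF(t₂) = a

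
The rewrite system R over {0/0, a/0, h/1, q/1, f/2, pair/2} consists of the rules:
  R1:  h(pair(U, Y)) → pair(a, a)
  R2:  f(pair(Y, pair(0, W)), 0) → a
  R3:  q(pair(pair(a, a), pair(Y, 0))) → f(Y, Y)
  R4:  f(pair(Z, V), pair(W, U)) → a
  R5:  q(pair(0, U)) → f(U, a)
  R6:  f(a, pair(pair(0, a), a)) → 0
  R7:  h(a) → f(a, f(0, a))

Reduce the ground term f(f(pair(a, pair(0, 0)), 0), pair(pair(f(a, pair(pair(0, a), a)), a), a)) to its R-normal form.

1. f(f(pair(a, pair(0, 0)), 0), pair(pair(f(a, pair(pair(0, a), a)), a), a))  →  f(a, pair(pair(f(a, pair(pair(0, a), a)), a), a))   [R2 at 1]
2. f(a, pair(pair(f(a, pair(pair(0, a), a)), a), a))  →  f(a, pair(pair(0, a), a))   [R6 at 2.1.1]
3. f(a, pair(pair(0, a), a))  →  0   [R6 at ε]

0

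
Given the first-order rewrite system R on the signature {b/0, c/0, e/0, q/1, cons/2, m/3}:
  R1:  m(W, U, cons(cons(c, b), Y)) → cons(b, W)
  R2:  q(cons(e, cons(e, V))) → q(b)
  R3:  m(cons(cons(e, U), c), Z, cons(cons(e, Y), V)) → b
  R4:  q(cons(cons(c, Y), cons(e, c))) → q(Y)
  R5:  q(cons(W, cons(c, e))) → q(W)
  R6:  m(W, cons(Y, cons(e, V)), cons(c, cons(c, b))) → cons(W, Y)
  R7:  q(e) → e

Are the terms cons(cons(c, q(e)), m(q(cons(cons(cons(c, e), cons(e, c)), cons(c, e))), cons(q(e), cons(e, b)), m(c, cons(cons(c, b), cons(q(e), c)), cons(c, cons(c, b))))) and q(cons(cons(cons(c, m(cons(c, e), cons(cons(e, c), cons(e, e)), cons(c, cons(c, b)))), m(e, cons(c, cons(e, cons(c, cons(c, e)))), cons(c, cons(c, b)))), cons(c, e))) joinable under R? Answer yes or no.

Reduce t₁ = cons(cons(c, q(e)), m(q(cons(cons(cons(c, e), cons(e, c)), cons(c, e))), cons(q(e), cons(e, b)), m(c, cons(cons(c, b), cons(q(e), c)), cons(c, cons(c, b))))):
1. cons(cons(c, q(e)), m(q(cons(cons(cons(c, e), cons(e, c)), cons(c, e))), cons(q(e), cons(e, b)), m(c, cons(cons(c, b), cons(q(e), c)), cons(c, cons(c, b)))))  →  cons(cons(c, e), m(q(cons(cons(cons(c, e), cons(e, c)), cons(c, e))), cons(q(e), cons(e, b)), m(c, cons(cons(c, b), cons(q(e), c)), cons(c, cons(c, b)))))   [R7 at 1.2]
2. cons(cons(c, e), m(q(cons(cons(cons(c, e), cons(e, c)), cons(c, e))), cons(q(e), cons(e, b)), m(c, cons(cons(c, b), cons(q(e), c)), cons(c, cons(c, b)))))  →  cons(cons(c, e), m(q(cons(cons(c, e), cons(e, c))), cons(q(e), cons(e, b)), m(c, cons(cons(c, b), cons(q(e), c)), cons(c, cons(c, b)))))   [R5 at 2.1]
3. cons(cons(c, e), m(q(cons(cons(c, e), cons(e, c))), cons(q(e), cons(e, b)), m(c, cons(cons(c, b), cons(q(e), c)), cons(c, cons(c, b)))))  →  cons(cons(c, e), m(q(e), cons(q(e), cons(e, b)), m(c, cons(cons(c, b), cons(q(e), c)), cons(c, cons(c, b)))))   [R4 at 2.1]
4. cons(cons(c, e), m(q(e), cons(q(e), cons(e, b)), m(c, cons(cons(c, b), cons(q(e), c)), cons(c, cons(c, b)))))  →  cons(cons(c, e), m(e, cons(q(e), cons(e, b)), m(c, cons(cons(c, b), cons(q(e), c)), cons(c, cons(c, b)))))   [R7 at 2.1]
5. cons(cons(c, e), m(e, cons(q(e), cons(e, b)), m(c, cons(cons(c, b), cons(q(e), c)), cons(c, cons(c, b)))))  →  cons(cons(c, e), m(e, cons(e, cons(e, b)), m(c, cons(cons(c, b), cons(q(e), c)), cons(c, cons(c, b)))))   [R7 at 2.2.1]
6. cons(cons(c, e), m(e, cons(e, cons(e, b)), m(c, cons(cons(c, b), cons(q(e), c)), cons(c, cons(c, b)))))  →  cons(cons(c, e), m(e, cons(e, cons(e, b)), m(c, cons(cons(c, b), cons(e, c)), cons(c, cons(c, b)))))   [R7 at 2.3.2.2.1]
7. cons(cons(c, e), m(e, cons(e, cons(e, b)), m(c, cons(cons(c, b), cons(e, c)), cons(c, cons(c, b)))))  →  cons(cons(c, e), m(e, cons(e, cons(e, b)), cons(c, cons(c, b))))   [R6 at 2.3]
8. cons(cons(c, e), m(e, cons(e, cons(e, b)), cons(c, cons(c, b))))  →  cons(cons(c, e), cons(e, e))   [R6 at 2]

Reduce t₂ = q(cons(cons(cons(c, m(cons(c, e), cons(cons(e, c), cons(e, e)), cons(c, cons(c, b)))), m(e, cons(c, cons(e, cons(c, cons(c, e)))), cons(c, cons(c, b)))), cons(c, e))):
1. q(cons(cons(cons(c, m(cons(c, e), cons(cons(e, c), cons(e, e)), cons(c, cons(c, b)))), m(e, cons(c, cons(e, cons(c, cons(c, e)))), cons(c, cons(c, b)))), cons(c, e)))  →  q(cons(cons(c, m(cons(c, e), cons(cons(e, c), cons(e, e)), cons(c, cons(c, b)))), m(e, cons(c, cons(e, cons(c, cons(c, e)))), cons(c, cons(c, b)))))   [R5 at ε]
2. q(cons(cons(c, m(cons(c, e), cons(cons(e, c), cons(e, e)), cons(c, cons(c, b)))), m(e, cons(c, cons(e, cons(c, cons(c, e)))), cons(c, cons(c, b)))))  →  q(cons(cons(c, cons(cons(c, e), cons(e, c))), m(e, cons(c, cons(e, cons(c, cons(c, e)))), cons(c, cons(c, b)))))   [R6 at 1.1.2]
3. q(cons(cons(c, cons(cons(c, e), cons(e, c))), m(e, cons(c, cons(e, cons(c, cons(c, e)))), cons(c, cons(c, b)))))  →  q(cons(cons(c, cons(cons(c, e), cons(e, c))), cons(e, c)))   [R6 at 1.2]
4. q(cons(cons(c, cons(cons(c, e), cons(e, c))), cons(e, c)))  →  q(cons(cons(c, e), cons(e, c)))   [R4 at ε]
5. q(cons(cons(c, e), cons(e, c)))  →  q(e)   [R4 at ε]
6. q(e)  →  e   [R7 at ε]

no — NF(t₁) = cons(cons(c, e), cons(e, e)), NF(t₂) = e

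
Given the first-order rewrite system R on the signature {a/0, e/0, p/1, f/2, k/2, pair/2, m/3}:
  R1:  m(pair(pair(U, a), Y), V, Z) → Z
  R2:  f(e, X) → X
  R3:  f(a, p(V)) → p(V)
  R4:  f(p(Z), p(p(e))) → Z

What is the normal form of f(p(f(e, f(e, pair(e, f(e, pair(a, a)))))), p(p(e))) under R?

1. f(p(f(e, f(e, pair(e, f(e, pair(a, a)))))), p(p(e)))  →  f(e, f(e, pair(e, f(e, pair(a, a)))))   [R4 at ε]
2. f(e, f(e, pair(e, f(e, pair(a, a)))))  →  f(e, pair(e, f(e, pair(a, a))))   [R2 at ε]
3. f(e, pair(e, f(e, pair(a, a))))  →  pair(e, f(e, pair(a, a)))   [R2 at ε]
4. pair(e, f(e, pair(a, a)))  →  pair(e, pair(a, a))   [R2 at 2]

pair(e, pair(a, a))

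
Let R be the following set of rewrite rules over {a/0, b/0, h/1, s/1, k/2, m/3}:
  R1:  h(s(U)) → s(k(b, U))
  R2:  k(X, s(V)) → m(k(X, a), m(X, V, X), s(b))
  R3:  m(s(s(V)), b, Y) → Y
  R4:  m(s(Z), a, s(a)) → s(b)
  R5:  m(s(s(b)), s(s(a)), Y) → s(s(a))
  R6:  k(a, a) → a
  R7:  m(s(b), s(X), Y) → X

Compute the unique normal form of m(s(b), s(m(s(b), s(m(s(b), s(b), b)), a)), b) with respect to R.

b

1. m(s(b), s(m(s(b), s(m(s(b), s(b), b)), a)), b)  →  m(s(b), s(m(s(b), s(b), b)), a)   [R7 at ε]
2. m(s(b), s(m(s(b), s(b), b)), a)  →  m(s(b), s(b), b)   [R7 at ε]
3. m(s(b), s(b), b)  →  b   [R7 at ε]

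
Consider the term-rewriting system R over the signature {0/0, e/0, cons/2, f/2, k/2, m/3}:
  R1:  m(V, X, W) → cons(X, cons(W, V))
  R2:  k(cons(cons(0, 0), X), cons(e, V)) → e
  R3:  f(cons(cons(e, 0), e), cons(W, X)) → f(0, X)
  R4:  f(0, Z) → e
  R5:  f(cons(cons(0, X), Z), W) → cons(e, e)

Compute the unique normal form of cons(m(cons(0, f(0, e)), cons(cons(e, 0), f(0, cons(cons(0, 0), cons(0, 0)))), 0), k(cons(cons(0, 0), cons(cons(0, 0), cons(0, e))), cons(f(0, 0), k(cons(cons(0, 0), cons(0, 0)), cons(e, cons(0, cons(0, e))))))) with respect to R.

cons(cons(cons(cons(e, 0), e), cons(0, cons(0, e))), e)

1. cons(m(cons(0, f(0, e)), cons(cons(e, 0), f(0, cons(cons(0, 0), cons(0, 0)))), 0), k(cons(cons(0, 0), cons(cons(0, 0), cons(0, e))), cons(f(0, 0), k(cons(cons(0, 0), cons(0, 0)), cons(e, cons(0, cons(0, e)))))))  →  cons(cons(cons(cons(e, 0), f(0, cons(cons(0, 0), cons(0, 0)))), cons(0, cons(0, f(0, e)))), k(cons(cons(0, 0), cons(cons(0, 0), cons(0, e))), cons(f(0, 0), k(cons(cons(0, 0), cons(0, 0)), cons(e, cons(0, cons(0, e)))))))   [R1 at 1]
2. cons(cons(cons(cons(e, 0), f(0, cons(cons(0, 0), cons(0, 0)))), cons(0, cons(0, f(0, e)))), k(cons(cons(0, 0), cons(cons(0, 0), cons(0, e))), cons(f(0, 0), k(cons(cons(0, 0), cons(0, 0)), cons(e, cons(0, cons(0, e)))))))  →  cons(cons(cons(cons(e, 0), e), cons(0, cons(0, f(0, e)))), k(cons(cons(0, 0), cons(cons(0, 0), cons(0, e))), cons(f(0, 0), k(cons(cons(0, 0), cons(0, 0)), cons(e, cons(0, cons(0, e)))))))   [R4 at 1.1.2]
3. cons(cons(cons(cons(e, 0), e), cons(0, cons(0, f(0, e)))), k(cons(cons(0, 0), cons(cons(0, 0), cons(0, e))), cons(f(0, 0), k(cons(cons(0, 0), cons(0, 0)), cons(e, cons(0, cons(0, e)))))))  →  cons(cons(cons(cons(e, 0), e), cons(0, cons(0, e))), k(cons(cons(0, 0), cons(cons(0, 0), cons(0, e))), cons(f(0, 0), k(cons(cons(0, 0), cons(0, 0)), cons(e, cons(0, cons(0, e)))))))   [R4 at 1.2.2.2]
4. cons(cons(cons(cons(e, 0), e), cons(0, cons(0, e))), k(cons(cons(0, 0), cons(cons(0, 0), cons(0, e))), cons(f(0, 0), k(cons(cons(0, 0), cons(0, 0)), cons(e, cons(0, cons(0, e)))))))  →  cons(cons(cons(cons(e, 0), e), cons(0, cons(0, e))), k(cons(cons(0, 0), cons(cons(0, 0), cons(0, e))), cons(e, k(cons(cons(0, 0), cons(0, 0)), cons(e, cons(0, cons(0, e)))))))   [R4 at 2.2.1]
5. cons(cons(cons(cons(e, 0), e), cons(0, cons(0, e))), k(cons(cons(0, 0), cons(cons(0, 0), cons(0, e))), cons(e, k(cons(cons(0, 0), cons(0, 0)), cons(e, cons(0, cons(0, e)))))))  →  cons(cons(cons(cons(e, 0), e), cons(0, cons(0, e))), e)   [R2 at 2]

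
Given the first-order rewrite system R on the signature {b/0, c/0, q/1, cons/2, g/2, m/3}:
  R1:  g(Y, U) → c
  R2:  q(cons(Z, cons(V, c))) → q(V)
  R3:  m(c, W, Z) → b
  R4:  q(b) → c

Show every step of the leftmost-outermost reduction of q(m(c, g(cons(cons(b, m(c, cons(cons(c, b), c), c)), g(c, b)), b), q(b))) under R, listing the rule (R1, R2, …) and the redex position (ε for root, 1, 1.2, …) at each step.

c

1. q(m(c, g(cons(cons(b, m(c, cons(cons(c, b), c), c)), g(c, b)), b), q(b)))  →  q(b)   [R3 at 1]
2. q(b)  →  c   [R4 at ε]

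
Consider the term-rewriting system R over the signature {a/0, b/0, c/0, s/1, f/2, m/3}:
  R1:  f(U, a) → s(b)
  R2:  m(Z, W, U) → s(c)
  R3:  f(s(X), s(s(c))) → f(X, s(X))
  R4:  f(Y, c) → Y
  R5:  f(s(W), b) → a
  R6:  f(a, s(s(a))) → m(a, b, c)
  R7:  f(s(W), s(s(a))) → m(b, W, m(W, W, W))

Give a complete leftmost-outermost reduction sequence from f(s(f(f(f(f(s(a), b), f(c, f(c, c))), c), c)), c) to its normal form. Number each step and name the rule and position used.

s(a)

1. f(s(f(f(f(f(s(a), b), f(c, f(c, c))), c), c)), c)  →  s(f(f(f(f(s(a), b), f(c, f(c, c))), c), c))   [R4 at ε]
2. s(f(f(f(f(s(a), b), f(c, f(c, c))), c), c))  →  s(f(f(f(s(a), b), f(c, f(c, c))), c))   [R4 at 1]
3. s(f(f(f(s(a), b), f(c, f(c, c))), c))  →  s(f(f(s(a), b), f(c, f(c, c))))   [R4 at 1]
4. s(f(f(s(a), b), f(c, f(c, c))))  →  s(f(a, f(c, f(c, c))))   [R5 at 1.1]
5. s(f(a, f(c, f(c, c))))  →  s(f(a, f(c, c)))   [R4 at 1.2.2]
6. s(f(a, f(c, c)))  →  s(f(a, c))   [R4 at 1.2]
7. s(f(a, c))  →  s(a)   [R4 at 1]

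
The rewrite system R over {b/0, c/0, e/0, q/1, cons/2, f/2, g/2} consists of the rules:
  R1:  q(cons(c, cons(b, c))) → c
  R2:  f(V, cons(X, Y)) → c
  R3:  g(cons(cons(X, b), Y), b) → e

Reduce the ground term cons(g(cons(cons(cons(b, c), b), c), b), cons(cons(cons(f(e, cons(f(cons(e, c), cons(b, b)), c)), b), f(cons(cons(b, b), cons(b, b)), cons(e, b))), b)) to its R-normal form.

cons(e, cons(cons(cons(c, b), c), b))

1. cons(g(cons(cons(cons(b, c), b), c), b), cons(cons(cons(f(e, cons(f(cons(e, c), cons(b, b)), c)), b), f(cons(cons(b, b), cons(b, b)), cons(e, b))), b))  →  cons(e, cons(cons(cons(f(e, cons(f(cons(e, c), cons(b, b)), c)), b), f(cons(cons(b, b), cons(b, b)), cons(e, b))), b))   [R3 at 1]
2. cons(e, cons(cons(cons(f(e, cons(f(cons(e, c), cons(b, b)), c)), b), f(cons(cons(b, b), cons(b, b)), cons(e, b))), b))  →  cons(e, cons(cons(cons(c, b), f(cons(cons(b, b), cons(b, b)), cons(e, b))), b))   [R2 at 2.1.1.1]
3. cons(e, cons(cons(cons(c, b), f(cons(cons(b, b), cons(b, b)), cons(e, b))), b))  →  cons(e, cons(cons(cons(c, b), c), b))   [R2 at 2.1.2]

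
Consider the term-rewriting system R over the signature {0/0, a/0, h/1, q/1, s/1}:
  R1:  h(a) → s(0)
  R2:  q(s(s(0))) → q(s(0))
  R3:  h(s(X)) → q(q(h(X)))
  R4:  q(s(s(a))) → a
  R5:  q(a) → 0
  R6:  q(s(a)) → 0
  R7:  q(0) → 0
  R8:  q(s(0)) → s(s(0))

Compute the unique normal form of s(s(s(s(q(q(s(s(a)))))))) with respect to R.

s(s(s(s(0))))

1. s(s(s(s(q(q(s(s(a))))))))  →  s(s(s(s(q(a)))))   [R4 at 1.1.1.1.1]
2. s(s(s(s(q(a)))))  →  s(s(s(s(0))))   [R5 at 1.1.1.1]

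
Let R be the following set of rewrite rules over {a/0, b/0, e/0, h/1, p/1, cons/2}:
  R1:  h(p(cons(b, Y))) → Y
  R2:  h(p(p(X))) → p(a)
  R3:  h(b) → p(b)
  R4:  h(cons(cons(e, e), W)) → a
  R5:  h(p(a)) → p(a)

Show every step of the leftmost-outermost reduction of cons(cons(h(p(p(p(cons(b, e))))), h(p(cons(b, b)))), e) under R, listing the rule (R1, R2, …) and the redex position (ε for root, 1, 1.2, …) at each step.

1. cons(cons(h(p(p(p(cons(b, e))))), h(p(cons(b, b)))), e)  →  cons(cons(p(a), h(p(cons(b, b)))), e)   [R2 at 1.1]
2. cons(cons(p(a), h(p(cons(b, b)))), e)  →  cons(cons(p(a), b), e)   [R1 at 1.2]

cons(cons(p(a), b), e)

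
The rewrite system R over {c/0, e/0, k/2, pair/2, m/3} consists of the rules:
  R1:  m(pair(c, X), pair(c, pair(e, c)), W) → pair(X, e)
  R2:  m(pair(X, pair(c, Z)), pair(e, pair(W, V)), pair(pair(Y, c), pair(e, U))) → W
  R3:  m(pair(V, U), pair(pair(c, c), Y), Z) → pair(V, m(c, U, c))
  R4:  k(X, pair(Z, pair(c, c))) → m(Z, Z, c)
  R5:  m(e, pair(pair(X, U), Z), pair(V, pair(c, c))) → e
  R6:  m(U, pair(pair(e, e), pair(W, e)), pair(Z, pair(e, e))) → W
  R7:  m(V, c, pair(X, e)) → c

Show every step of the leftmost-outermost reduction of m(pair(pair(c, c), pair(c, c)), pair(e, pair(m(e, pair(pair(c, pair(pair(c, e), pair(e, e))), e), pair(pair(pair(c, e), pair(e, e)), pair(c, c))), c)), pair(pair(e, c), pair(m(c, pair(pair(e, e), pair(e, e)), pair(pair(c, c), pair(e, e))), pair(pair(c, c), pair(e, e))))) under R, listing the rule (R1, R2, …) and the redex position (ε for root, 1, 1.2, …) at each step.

e

1. m(pair(pair(c, c), pair(c, c)), pair(e, pair(m(e, pair(pair(c, pair(pair(c, e), pair(e, e))), e), pair(pair(pair(c, e), pair(e, e)), pair(c, c))), c)), pair(pair(e, c), pair(m(c, pair(pair(e, e), pair(e, e)), pair(pair(c, c), pair(e, e))), pair(pair(c, c), pair(e, e)))))  →  m(pair(pair(c, c), pair(c, c)), pair(e, pair(e, c)), pair(pair(e, c), pair(m(c, pair(pair(e, e), pair(e, e)), pair(pair(c, c), pair(e, e))), pair(pair(c, c), pair(e, e)))))   [R5 at 2.2.1]
2. m(pair(pair(c, c), pair(c, c)), pair(e, pair(e, c)), pair(pair(e, c), pair(m(c, pair(pair(e, e), pair(e, e)), pair(pair(c, c), pair(e, e))), pair(pair(c, c), pair(e, e)))))  →  m(pair(pair(c, c), pair(c, c)), pair(e, pair(e, c)), pair(pair(e, c), pair(e, pair(pair(c, c), pair(e, e)))))   [R6 at 3.2.1]
3. m(pair(pair(c, c), pair(c, c)), pair(e, pair(e, c)), pair(pair(e, c), pair(e, pair(pair(c, c), pair(e, e)))))  →  e   [R2 at ε]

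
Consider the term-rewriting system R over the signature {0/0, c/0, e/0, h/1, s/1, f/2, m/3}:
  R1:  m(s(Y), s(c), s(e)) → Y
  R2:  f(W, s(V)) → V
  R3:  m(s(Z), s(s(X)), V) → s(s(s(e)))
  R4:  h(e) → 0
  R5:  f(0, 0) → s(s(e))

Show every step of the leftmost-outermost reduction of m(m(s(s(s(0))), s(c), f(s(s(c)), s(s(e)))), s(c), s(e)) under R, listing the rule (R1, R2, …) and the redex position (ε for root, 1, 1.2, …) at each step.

1. m(m(s(s(s(0))), s(c), f(s(s(c)), s(s(e)))), s(c), s(e))  →  m(m(s(s(s(0))), s(c), s(e)), s(c), s(e))   [R2 at 1.3]
2. m(m(s(s(s(0))), s(c), s(e)), s(c), s(e))  →  m(s(s(0)), s(c), s(e))   [R1 at 1]
3. m(s(s(0)), s(c), s(e))  →  s(0)   [R1 at ε]

s(0)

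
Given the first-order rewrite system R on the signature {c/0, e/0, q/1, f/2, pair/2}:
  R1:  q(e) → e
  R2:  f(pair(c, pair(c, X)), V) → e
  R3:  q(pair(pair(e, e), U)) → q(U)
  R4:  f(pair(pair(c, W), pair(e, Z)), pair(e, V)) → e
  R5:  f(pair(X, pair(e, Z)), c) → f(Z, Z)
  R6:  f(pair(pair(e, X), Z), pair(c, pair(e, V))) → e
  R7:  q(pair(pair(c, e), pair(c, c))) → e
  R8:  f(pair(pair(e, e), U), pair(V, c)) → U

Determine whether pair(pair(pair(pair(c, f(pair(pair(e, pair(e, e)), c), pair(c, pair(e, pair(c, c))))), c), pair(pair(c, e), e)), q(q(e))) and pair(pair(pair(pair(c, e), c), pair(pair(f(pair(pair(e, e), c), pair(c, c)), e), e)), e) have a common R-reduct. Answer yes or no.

yes — NF(t₁) = pair(pair(pair(pair(c, e), c), pair(pair(c, e), e)), e), NF(t₂) = pair(pair(pair(pair(c, e), c), pair(pair(c, e), e)), e)

Reduce t₁ = pair(pair(pair(pair(c, f(pair(pair(e, pair(e, e)), c), pair(c, pair(e, pair(c, c))))), c), pair(pair(c, e), e)), q(q(e))):
1. pair(pair(pair(pair(c, f(pair(pair(e, pair(e, e)), c), pair(c, pair(e, pair(c, c))))), c), pair(pair(c, e), e)), q(q(e)))  →  pair(pair(pair(pair(c, e), c), pair(pair(c, e), e)), q(q(e)))   [R6 at 1.1.1.2]
2. pair(pair(pair(pair(c, e), c), pair(pair(c, e), e)), q(q(e)))  →  pair(pair(pair(pair(c, e), c), pair(pair(c, e), e)), q(e))   [R1 at 2.1]
3. pair(pair(pair(pair(c, e), c), pair(pair(c, e), e)), q(e))  →  pair(pair(pair(pair(c, e), c), pair(pair(c, e), e)), e)   [R1 at 2]

Reduce t₂ = pair(pair(pair(pair(c, e), c), pair(pair(f(pair(pair(e, e), c), pair(c, c)), e), e)), e):
1. pair(pair(pair(pair(c, e), c), pair(pair(f(pair(pair(e, e), c), pair(c, c)), e), e)), e)  →  pair(pair(pair(pair(c, e), c), pair(pair(c, e), e)), e)   [R8 at 1.2.1.1]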